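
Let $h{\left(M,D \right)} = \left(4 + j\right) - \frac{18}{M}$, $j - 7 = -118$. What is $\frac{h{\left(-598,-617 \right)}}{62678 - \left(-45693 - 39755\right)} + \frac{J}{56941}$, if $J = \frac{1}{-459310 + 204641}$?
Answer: $- \frac{231901733748605}{321124662549177773} \approx -0.00072215$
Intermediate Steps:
$j = -111$ ($j = 7 - 118 = -111$)
$h{\left(M,D \right)} = -107 - \frac{18}{M}$ ($h{\left(M,D \right)} = \left(4 - 111\right) - \frac{18}{M} = -107 - \frac{18}{M}$)
$J = - \frac{1}{254669}$ ($J = \frac{1}{-254669} = - \frac{1}{254669} \approx -3.9267 \cdot 10^{-6}$)
$\frac{h{\left(-598,-617 \right)}}{62678 - \left(-45693 - 39755\right)} + \frac{J}{56941} = \frac{-107 - \frac{18}{-598}}{62678 - \left(-45693 - 39755\right)} - \frac{1}{254669 \cdot 56941} = \frac{-107 - - \frac{9}{299}}{62678 - \left(-45693 - 39755\right)} - \frac{1}{14501107529} = \frac{-107 + \frac{9}{299}}{62678 - -85448} - \frac{1}{14501107529} = - \frac{31984}{299 \left(62678 + 85448\right)} - \frac{1}{14501107529} = - \frac{31984}{299 \cdot 148126} - \frac{1}{14501107529} = \left(- \frac{31984}{299}\right) \frac{1}{148126} - \frac{1}{14501107529} = - \frac{15992}{22144837} - \frac{1}{14501107529} = - \frac{231901733748605}{321124662549177773}$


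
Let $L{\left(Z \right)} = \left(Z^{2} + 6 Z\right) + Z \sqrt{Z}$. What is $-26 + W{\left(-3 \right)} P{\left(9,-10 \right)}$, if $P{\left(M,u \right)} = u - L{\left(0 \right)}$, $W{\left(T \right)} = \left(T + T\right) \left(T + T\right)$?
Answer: $-386$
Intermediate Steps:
$L{\left(Z \right)} = Z^{2} + Z^{\frac{3}{2}} + 6 Z$ ($L{\left(Z \right)} = \left(Z^{2} + 6 Z\right) + Z^{\frac{3}{2}} = Z^{2} + Z^{\frac{3}{2}} + 6 Z$)
$W{\left(T \right)} = 4 T^{2}$ ($W{\left(T \right)} = 2 T 2 T = 4 T^{2}$)
$P{\left(M,u \right)} = u$ ($P{\left(M,u \right)} = u - \left(0^{2} + 0^{\frac{3}{2}} + 6 \cdot 0\right) = u - \left(0 + 0 + 0\right) = u - 0 = u + 0 = u$)
$-26 + W{\left(-3 \right)} P{\left(9,-10 \right)} = -26 + 4 \left(-3\right)^{2} \left(-10\right) = -26 + 4 \cdot 9 \left(-10\right) = -26 + 36 \left(-10\right) = -26 - 360 = -386$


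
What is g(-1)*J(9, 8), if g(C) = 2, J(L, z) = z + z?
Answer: 32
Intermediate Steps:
J(L, z) = 2*z
g(-1)*J(9, 8) = 2*(2*8) = 2*16 = 32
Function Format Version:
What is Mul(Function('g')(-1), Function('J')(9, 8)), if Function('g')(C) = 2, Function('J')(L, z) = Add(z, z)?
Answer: 32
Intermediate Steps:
Function('J')(L, z) = Mul(2, z)
Mul(Function('g')(-1), Function('J')(9, 8)) = Mul(2, Mul(2, 8)) = Mul(2, 16) = 32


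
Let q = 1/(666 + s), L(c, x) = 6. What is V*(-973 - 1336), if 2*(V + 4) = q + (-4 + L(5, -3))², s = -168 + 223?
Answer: 6656847/1442 ≈ 4616.4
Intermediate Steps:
s = 55
q = 1/721 (q = 1/(666 + 55) = 1/721 ≈ 0.0013870)
V = -2883/1442 (V = -4 + (1/721 + (-4 + 6)²)/2 = -4 + (1/721 + 2²)/2 = -4 + (1/721 + 4)/2 = -4 + (½)*(2885/721) = -4 + 2885/1442 = -2883/1442 ≈ -1.9993)
V*(-973 - 1336) = -2883*(-973 - 1336)/1442 = -2883/1442*(-2309) = 6656847/1442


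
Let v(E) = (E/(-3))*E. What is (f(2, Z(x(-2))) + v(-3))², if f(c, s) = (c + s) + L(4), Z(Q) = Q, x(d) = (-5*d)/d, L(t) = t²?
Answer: 100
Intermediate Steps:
v(E) = -E²/3 (v(E) = (E*(-⅓))*E = (-E/3)*E = -E²/3)
x(d) = -5
f(c, s) = 16 + c + s (f(c, s) = (c + s) + 4² = (c + s) + 16 = 16 + c + s)
(f(2, Z(x(-2))) + v(-3))² = ((16 + 2 - 5) - ⅓*(-3)²)² = (13 - ⅓*9)² = (13 - 3)² = 10² = 100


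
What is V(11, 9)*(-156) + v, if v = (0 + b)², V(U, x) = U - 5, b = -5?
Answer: -911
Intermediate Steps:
V(U, x) = -5 + U
v = 25 (v = (0 - 5)² = (-5)² = 25)
V(11, 9)*(-156) + v = (-5 + 11)*(-156) + 25 = 6*(-156) + 25 = -936 + 25 = -911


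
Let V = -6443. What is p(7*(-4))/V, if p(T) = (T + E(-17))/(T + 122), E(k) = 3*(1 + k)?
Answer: 38/302821 ≈ 0.00012549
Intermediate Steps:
E(k) = 3 + 3*k
p(T) = (-48 + T)/(122 + T) (p(T) = (T + (3 + 3*(-17)))/(T + 122) = (T + (3 - 51))/(122 + T) = (T - 48)/(122 + T) = (-48 + T)/(122 + T))
p(7*(-4))/V = ((-48 + 7*(-4))/(122 + 7*(-4)))/(-6443) = ((-48 - 28)/(122 - 28))*(-1/6443) = (-76/94)*(-1/6443) = ((1/94)*(-76))*(-1/6443) = -38/47*(-1/6443) = 38/302821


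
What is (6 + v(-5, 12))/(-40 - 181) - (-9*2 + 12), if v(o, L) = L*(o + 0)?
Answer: 1380/221 ≈ 6.2443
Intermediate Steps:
v(o, L) = L*o
(6 + v(-5, 12))/(-40 - 181) - (-9*2 + 12) = (6 + 12*(-5))/(-40 - 181) - (-9*2 + 12) = (6 - 60)/(-221) - (-18 + 12) = -54*(-1/221) - 1*(-6) = 54/221 + 6 = 1380/221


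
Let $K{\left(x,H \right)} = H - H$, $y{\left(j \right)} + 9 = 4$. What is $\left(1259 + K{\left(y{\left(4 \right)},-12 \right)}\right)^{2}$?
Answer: $1585081$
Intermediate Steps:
$y{\left(j \right)} = -5$ ($y{\left(j \right)} = -9 + 4 = -5$)
$K{\left(x,H \right)} = 0$
$\left(1259 + K{\left(y{\left(4 \right)},-12 \right)}\right)^{2} = \left(1259 + 0\right)^{2} = 1259^{2} = 1585081$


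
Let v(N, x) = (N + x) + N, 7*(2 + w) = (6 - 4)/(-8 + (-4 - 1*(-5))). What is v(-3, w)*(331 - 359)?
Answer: 1576/7 ≈ 225.14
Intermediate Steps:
w = -100/49 (w = -2 + ((6 - 4)/(-8 + (-4 - 1*(-5))))/7 = -2 + (2/(-8 + (-4 + 5)))/7 = -2 + (2/(-8 + 1))/7 = -2 + (2/(-7))/7 = -2 + (2*(-⅐))/7 = -2 + (⅐)*(-2/7) = -2 - 2/49 = -100/49 ≈ -2.0408)
v(N, x) = x + 2*N
v(-3, w)*(331 - 359) = (-100/49 + 2*(-3))*(331 - 359) = (-100/49 - 6)*(-28) = -394/49*(-28) = 1576/7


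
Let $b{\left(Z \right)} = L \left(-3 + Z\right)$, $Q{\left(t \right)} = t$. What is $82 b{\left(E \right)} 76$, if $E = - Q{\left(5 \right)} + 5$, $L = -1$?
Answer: $18696$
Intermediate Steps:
$E = 0$ ($E = \left(-1\right) 5 + 5 = -5 + 5 = 0$)
$b{\left(Z \right)} = 3 - Z$ ($b{\left(Z \right)} = - (-3 + Z) = 3 - Z$)
$82 b{\left(E \right)} 76 = 82 \left(3 - 0\right) 76 = 82 \left(3 + 0\right) 76 = 82 \cdot 3 \cdot 76 = 246 \cdot 76 = 18696$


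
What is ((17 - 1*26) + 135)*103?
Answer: 12978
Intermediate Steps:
((17 - 1*26) + 135)*103 = ((17 - 26) + 135)*103 = (-9 + 135)*103 = 126*103 = 12978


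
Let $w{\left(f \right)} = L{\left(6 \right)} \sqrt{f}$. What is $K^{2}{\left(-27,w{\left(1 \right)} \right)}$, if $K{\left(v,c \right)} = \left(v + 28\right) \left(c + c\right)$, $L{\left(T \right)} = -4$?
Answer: $64$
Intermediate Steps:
$w{\left(f \right)} = - 4 \sqrt{f}$
$K{\left(v,c \right)} = 2 c \left(28 + v\right)$ ($K{\left(v,c \right)} = \left(28 + v\right) 2 c = 2 c \left(28 + v\right)$)
$K^{2}{\left(-27,w{\left(1 \right)} \right)} = \left(2 \left(- 4 \sqrt{1}\right) \left(28 - 27\right)\right)^{2} = \left(2 \left(\left(-4\right) 1\right) 1\right)^{2} = \left(2 \left(-4\right) 1\right)^{2} = \left(-8\right)^{2} = 64$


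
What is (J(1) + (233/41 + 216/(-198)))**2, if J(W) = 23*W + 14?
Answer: 351862564/203401 ≈ 1729.9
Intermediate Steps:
J(W) = 14 + 23*W
(J(1) + (233/41 + 216/(-198)))**2 = ((14 + 23*1) + (233/41 + 216/(-198)))**2 = ((14 + 23) + (233*(1/41) + 216*(-1/198)))**2 = (37 + (233/41 - 12/11))**2 = (37 + 2071/451)**2 = (18758/451)**2 = 351862564/203401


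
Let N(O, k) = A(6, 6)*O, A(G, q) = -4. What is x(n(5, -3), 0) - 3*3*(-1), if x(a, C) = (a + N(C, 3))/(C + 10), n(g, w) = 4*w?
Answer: 39/5 ≈ 7.8000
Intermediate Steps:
N(O, k) = -4*O
x(a, C) = (a - 4*C)/(10 + C) (x(a, C) = (a - 4*C)/(C + 10) = (a - 4*C)/(10 + C))
x(n(5, -3), 0) - 3*3*(-1) = (4*(-3) - 4*0)/(10 + 0) - 3*3*(-1) = (-12 + 0)/10 - 9*(-1) = (1/10)*(-12) + 9 = -6/5 + 9 = 39/5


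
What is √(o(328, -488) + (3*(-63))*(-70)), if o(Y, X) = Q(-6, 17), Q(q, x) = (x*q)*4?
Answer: √12822 ≈ 113.23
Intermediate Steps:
Q(q, x) = 4*q*x (Q(q, x) = (q*x)*4 = 4*q*x)
o(Y, X) = -408 (o(Y, X) = 4*(-6)*17 = -408)
√(o(328, -488) + (3*(-63))*(-70)) = √(-408 + (3*(-63))*(-70)) = √(-408 - 189*(-70)) = √(-408 + 13230) = √12822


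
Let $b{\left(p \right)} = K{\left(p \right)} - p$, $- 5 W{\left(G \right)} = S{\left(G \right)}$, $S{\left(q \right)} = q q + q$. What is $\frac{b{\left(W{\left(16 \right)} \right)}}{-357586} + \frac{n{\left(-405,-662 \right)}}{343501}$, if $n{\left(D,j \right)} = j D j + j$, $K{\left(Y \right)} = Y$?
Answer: $- \frac{177489482}{343501} \approx -516.71$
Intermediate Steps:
$n{\left(D,j \right)} = j + D j^{2}$ ($n{\left(D,j \right)} = D j j + j = D j^{2} + j = j + D j^{2}$)
$S{\left(q \right)} = q + q^{2}$ ($S{\left(q \right)} = q^{2} + q = q + q^{2}$)
$W{\left(G \right)} = - \frac{G \left(1 + G\right)}{5}$
$b{\left(p \right)} = 0$ ($b{\left(p \right)} = p - p = 0$)
$\frac{b{\left(W{\left(16 \right)} \right)}}{-357586} + \frac{n{\left(-405,-662 \right)}}{343501} = \frac{0}{-357586} + \frac{\left(-662\right) \left(1 - -268110\right)}{343501} = 0 \left(- \frac{1}{357586}\right) + - 662 \left(1 + 268110\right) \frac{1}{343501} = 0 + \left(-662\right) 268111 \cdot \frac{1}{343501} = 0 - \frac{177489482}{343501} = - \frac{177489482}{343501}$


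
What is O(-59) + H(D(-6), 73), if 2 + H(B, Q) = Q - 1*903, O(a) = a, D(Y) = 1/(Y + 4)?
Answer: -891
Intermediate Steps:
D(Y) = 1/(4 + Y)
H(B, Q) = -905 + Q (H(B, Q) = -2 + (Q - 1*903) = -2 + (Q - 903) = -2 + (-903 + Q) = -905 + Q)
O(-59) + H(D(-6), 73) = -59 + (-905 + 73) = -59 - 832 = -891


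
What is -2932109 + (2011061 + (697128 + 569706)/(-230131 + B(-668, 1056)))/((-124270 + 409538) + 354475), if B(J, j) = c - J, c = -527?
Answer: -215706953676138787/73567246285 ≈ -2.9321e+6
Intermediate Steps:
B(J, j) = -527 - J
-2932109 + (2011061 + (697128 + 569706)/(-230131 + B(-668, 1056)))/((-124270 + 409538) + 354475) = -2932109 + (2011061 + (697128 + 569706)/(-230131 + (-527 - 1*(-668))))/((-124270 + 409538) + 354475) = -2932109 + (2011061 + 1266834/(-230131 + (-527 + 668)))/(285268 + 354475) = -2932109 + (2011061 + 1266834/(-230131 + 141))/639743 = -2932109 + (2011061 + 1266834/(-229990))*(1/639743) = -2932109 + (2011061 + 1266834*(-1/229990))*(1/639743) = -2932109 + (2011061 - 633417/114995)*(1/639743) = -2932109 + (231261326278/114995)*(1/639743) = -2932109 + 231261326278/73567246285 = -215706953676138787/73567246285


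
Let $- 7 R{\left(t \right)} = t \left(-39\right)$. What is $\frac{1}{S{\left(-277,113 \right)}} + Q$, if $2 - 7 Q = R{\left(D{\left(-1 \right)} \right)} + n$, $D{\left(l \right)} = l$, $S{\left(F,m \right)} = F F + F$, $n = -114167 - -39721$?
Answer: $\frac{39844871149}{3746148} \approx 10636.0$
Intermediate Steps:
$n = -74446$ ($n = -114167 + 39721 = -74446$)
$S{\left(F,m \right)} = F + F^{2}$ ($S{\left(F,m \right)} = F^{2} + F = F + F^{2}$)
$R{\left(t \right)} = \frac{39 t}{7}$ ($R{\left(t \right)} = - \frac{t \left(-39\right)}{7} = - \frac{\left(-39\right) t}{7} = \frac{39 t}{7}$)
$Q = \frac{521175}{49}$ ($Q = \frac{2}{7} - \frac{\frac{39}{7} \left(-1\right) - 74446}{7} = \frac{2}{7} - \frac{- \frac{39}{7} - 74446}{7} = \frac{2}{7} - - \frac{521161}{49} = \frac{2}{7} + \frac{521161}{49} = \frac{521175}{49} \approx 10636.0$)
$\frac{1}{S{\left(-277,113 \right)}} + Q = \frac{1}{\left(-277\right) \left(1 - 277\right)} + \frac{521175}{49} = \frac{1}{\left(-277\right) \left(-276\right)} + \frac{521175}{49} = \frac{1}{76452} + \frac{521175}{49} = \frac{39844871149}{3746148}$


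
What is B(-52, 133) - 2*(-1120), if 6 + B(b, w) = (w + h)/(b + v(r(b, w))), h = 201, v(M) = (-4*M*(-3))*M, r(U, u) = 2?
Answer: 4301/2 ≈ 2150.5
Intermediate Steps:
v(M) = 12*M² (v(M) = (12*M)*M = 12*M²)
B(b, w) = -6 + (201 + w)/(48 + b) (B(b, w) = -6 + (w + 201)/(b + 12*2²) = -6 + (201 + w)/(b + 12*4) = -6 + (201 + w)/(b + 48) = -6 + (201 + w)/(48 + b))
B(-52, 133) - 2*(-1120) = (-87 + 133 - 6*(-52))/(48 - 52) - 2*(-1120) = (-87 + 133 + 312)/(-4) + 2240 = -¼*358 + 2240 = -179/2 + 2240 = 4301/2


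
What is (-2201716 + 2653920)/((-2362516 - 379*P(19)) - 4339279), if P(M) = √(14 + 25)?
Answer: -1515289253090/22457025310013 + 85692658*√39/22457025310013 ≈ -0.067451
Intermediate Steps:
P(M) = √39
(-2201716 + 2653920)/((-2362516 - 379*P(19)) - 4339279) = (-2201716 + 2653920)/((-2362516 - 379*√39) - 4339279) = 452204/((-2362516 - 379*√39) - 4339279) = 452204/(-6701795 - 379*√39)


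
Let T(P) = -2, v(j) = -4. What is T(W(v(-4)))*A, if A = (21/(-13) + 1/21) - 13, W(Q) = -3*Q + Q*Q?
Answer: 7954/273 ≈ 29.136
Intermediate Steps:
W(Q) = Q² - 3*Q (W(Q) = -3*Q + Q² = Q² - 3*Q)
A = -3977/273 (A = (21*(-1/13) + 1*(1/21)) - 13 = (-21/13 + 1/21) - 13 = -428/273 - 13 = -3977/273 ≈ -14.568)
T(W(v(-4)))*A = -2*(-3977/273) = 7954/273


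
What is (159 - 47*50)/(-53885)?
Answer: 2191/53885 ≈ 0.040661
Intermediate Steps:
(159 - 47*50)/(-53885) = (159 - 2350)*(-1/53885) = -2191*(-1/53885) = 2191/53885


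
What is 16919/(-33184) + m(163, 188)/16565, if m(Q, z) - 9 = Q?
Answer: -274555587/549692960 ≈ -0.49947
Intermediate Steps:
m(Q, z) = 9 + Q
16919/(-33184) + m(163, 188)/16565 = 16919/(-33184) + (9 + 163)/16565 = 16919*(-1/33184) + 172*(1/16565) = -16919/33184 + 172/16565 = -274555587/549692960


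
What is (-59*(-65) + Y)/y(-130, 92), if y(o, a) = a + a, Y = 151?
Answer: 1993/92 ≈ 21.663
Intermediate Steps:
y(o, a) = 2*a
(-59*(-65) + Y)/y(-130, 92) = (-59*(-65) + 151)/((2*92)) = (3835 + 151)/184 = 3986*(1/184) = 1993/92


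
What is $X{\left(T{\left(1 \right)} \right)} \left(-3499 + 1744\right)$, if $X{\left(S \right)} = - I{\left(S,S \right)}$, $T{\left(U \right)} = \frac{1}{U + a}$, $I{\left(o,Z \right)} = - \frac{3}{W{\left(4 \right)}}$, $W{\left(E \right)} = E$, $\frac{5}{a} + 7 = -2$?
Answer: $- \frac{5265}{4} \approx -1316.3$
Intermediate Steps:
$a = - \frac{5}{9}$ ($a = \frac{5}{-7 - 2} = \frac{5}{-9} = 5 \left(- \frac{1}{9}\right) = - \frac{5}{9} \approx -0.55556$)
$I{\left(o,Z \right)} = - \frac{3}{4}$
$T{\left(U \right)} = \frac{1}{- \frac{5}{9} + U}$ ($T{\left(U \right)} = \frac{1}{U - \frac{5}{9}} = \frac{1}{- \frac{5}{9} + U}$)
$X{\left(S \right)} = \frac{3}{4}$ ($X{\left(S \right)} = \left(-1\right) \left(- \frac{3}{4}\right) = \frac{3}{4}$)
$X{\left(T{\left(1 \right)} \right)} \left(-3499 + 1744\right) = \frac{3 \left(-3499 + 1744\right)}{4} = \frac{3}{4} \left(-1755\right) = - \frac{5265}{4}$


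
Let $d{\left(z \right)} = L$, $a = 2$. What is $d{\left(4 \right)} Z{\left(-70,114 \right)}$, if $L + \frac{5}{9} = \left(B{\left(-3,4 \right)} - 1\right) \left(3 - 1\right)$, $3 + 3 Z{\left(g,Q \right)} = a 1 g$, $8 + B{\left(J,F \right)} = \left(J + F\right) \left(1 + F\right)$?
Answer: $\frac{11011}{27} \approx 407.81$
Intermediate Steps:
$B{\left(J,F \right)} = -8 + \left(1 + F\right) \left(F + J\right)$ ($B{\left(J,F \right)} = -8 + \left(J + F\right) \left(1 + F\right) = -8 + \left(F + J\right) \left(1 + F\right) = -8 + \left(1 + F\right) \left(F + J\right)$)
$Z{\left(g,Q \right)} = -1 + \frac{2 g}{3}$ ($Z{\left(g,Q \right)} = -1 + \frac{2 \cdot 1 g}{3} = -1 + \frac{2 g}{3}$)
$L = - \frac{77}{9}$ ($L = - \frac{5}{9} + \left(\left(-8 + 4 - 3 + 4^{2} + 4 \left(-3\right)\right) - 1\right) \left(3 - 1\right) = - \frac{5}{9} + \left(\left(-8 + 4 - 3 + 16 - 12\right) - 1\right) 2 = - \frac{5}{9} + \left(-3 - 1\right) 2 = - \frac{5}{9} - 8 = - \frac{77}{9} \approx -8.5556$)
$d{\left(z \right)} = - \frac{77}{9}$
$d{\left(4 \right)} Z{\left(-70,114 \right)} = - \frac{77 \left(-1 + \frac{2}{3} \left(-70\right)\right)}{9} = - \frac{77 \left(-1 - \frac{140}{3}\right)}{9} = \left(- \frac{77}{9}\right) \left(- \frac{143}{3}\right) = \frac{11011}{27}$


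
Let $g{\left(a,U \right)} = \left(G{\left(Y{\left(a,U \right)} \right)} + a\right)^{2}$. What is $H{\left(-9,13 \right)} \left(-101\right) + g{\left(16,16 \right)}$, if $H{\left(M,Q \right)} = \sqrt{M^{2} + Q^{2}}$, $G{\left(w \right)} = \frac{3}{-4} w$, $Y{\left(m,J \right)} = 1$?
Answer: $\frac{3721}{16} - 505 \sqrt{10} \approx -1364.4$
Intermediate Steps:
$G{\left(w \right)} = - \frac{3 w}{4}$ ($G{\left(w \right)} = 3 \left(- \frac{1}{4}\right) w = - \frac{3 w}{4}$)
$g{\left(a,U \right)} = \left(- \frac{3}{4} + a\right)^{2}$ ($g{\left(a,U \right)} = \left(\left(- \frac{3}{4}\right) 1 + a\right)^{2} = \left(- \frac{3}{4} + a\right)^{2}$)
$H{\left(-9,13 \right)} \left(-101\right) + g{\left(16,16 \right)} = \sqrt{\left(-9\right)^{2} + 13^{2}} \left(-101\right) + \frac{\left(-3 + 4 \cdot 16\right)^{2}}{16} = \sqrt{81 + 169} \left(-101\right) + \frac{\left(-3 + 64\right)^{2}}{16} = \sqrt{250} \left(-101\right) + \frac{61^{2}}{16} = 5 \sqrt{10} \left(-101\right) + \frac{1}{16} \cdot 3721 = - 505 \sqrt{10} + \frac{3721}{16} = \frac{3721}{16} - 505 \sqrt{10}$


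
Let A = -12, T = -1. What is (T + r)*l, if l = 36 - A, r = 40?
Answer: 1872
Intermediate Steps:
l = 48 (l = 36 - 1*(-12) = 36 + 12 = 48)
(T + r)*l = (-1 + 40)*48 = 39*48 = 1872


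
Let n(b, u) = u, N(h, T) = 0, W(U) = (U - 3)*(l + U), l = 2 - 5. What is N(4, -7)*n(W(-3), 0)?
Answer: 0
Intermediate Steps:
l = -3
W(U) = (-3 + U)² (W(U) = (U - 3)*(-3 + U) = (-3 + U)*(-3 + U) = (-3 + U)²)
N(4, -7)*n(W(-3), 0) = 0*0 = 0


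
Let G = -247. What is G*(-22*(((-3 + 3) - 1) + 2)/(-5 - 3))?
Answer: -2717/4 ≈ -679.25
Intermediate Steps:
G*(-22*(((-3 + 3) - 1) + 2)/(-5 - 3)) = -(-5434)*(((-3 + 3) - 1) + 2)/(-5 - 3) = -(-5434)*((0 - 1) + 2)/(-8) = -(-5434)*(-1 + 2)*(-⅛) = -(-5434)*1*(-⅛) = -(-5434)*(-1)/8 = -247*11/4 = -2717/4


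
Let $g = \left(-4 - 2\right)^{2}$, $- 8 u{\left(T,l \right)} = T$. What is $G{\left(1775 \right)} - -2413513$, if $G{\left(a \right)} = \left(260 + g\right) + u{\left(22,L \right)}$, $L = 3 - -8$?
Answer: $\frac{9655225}{4} \approx 2.4138 \cdot 10^{6}$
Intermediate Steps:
$L = 11$ ($L = 3 + 8 = 11$)
$u{\left(T,l \right)} = - \frac{T}{8}$
$g = 36$ ($g = \left(-6\right)^{2} = 36$)
$G{\left(a \right)} = \frac{1173}{4}$ ($G{\left(a \right)} = \left(260 + 36\right) - \frac{11}{4} = 296 - \frac{11}{4} = \frac{1173}{4}$)
$G{\left(1775 \right)} - -2413513 = \frac{1173}{4} - -2413513 = \frac{1173}{4} + 2413513 = \frac{9655225}{4}$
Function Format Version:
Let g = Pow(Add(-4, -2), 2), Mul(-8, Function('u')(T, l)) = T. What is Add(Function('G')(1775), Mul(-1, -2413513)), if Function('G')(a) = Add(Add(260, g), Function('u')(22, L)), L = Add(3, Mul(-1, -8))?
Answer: Rational(9655225, 4) ≈ 2.4138e+6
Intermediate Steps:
L = 11 (L = Add(3, 8) = 11)
Function('u')(T, l) = Mul(Rational(-1, 8), T)
g = 36 (g = Pow(-6, 2) = 36)
Function('G')(a) = Rational(1173, 4) (Function('G')(a) = Add(Add(260, 36), Mul(Rational(-1, 8), 22)) = Add(296, Rational(-11, 4)) = Rational(1173, 4))
Add(Function('G')(1775), Mul(-1, -2413513)) = Add(Rational(1173, 4), Mul(-1, -2413513)) = Add(Rational(1173, 4), 2413513) = Rational(9655225, 4)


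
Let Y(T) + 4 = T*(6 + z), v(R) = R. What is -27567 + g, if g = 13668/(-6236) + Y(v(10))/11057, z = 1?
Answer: -475233848196/17237863 ≈ -27569.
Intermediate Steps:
Y(T) = -4 + 7*T (Y(T) = -4 + T*(6 + 1) = -4 + T*7 = -4 + 7*T)
g = -37678875/17237863 (g = 13668/(-6236) + (-4 + 7*10)/11057 = 13668*(-1/6236) + (-4 + 70)*(1/11057) = -3417/1559 + 66*(1/11057) = -3417/1559 + 66/11057 = -37678875/17237863 ≈ -2.1858)
-27567 + g = -27567 - 37678875/17237863 = -475233848196/17237863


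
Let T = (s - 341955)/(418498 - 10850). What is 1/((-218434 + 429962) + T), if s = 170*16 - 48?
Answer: 407648/86228626861 ≈ 4.7275e-6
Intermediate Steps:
s = 2672 (s = 2720 - 48 = 2672)
T = -339283/407648 (T = (2672 - 341955)/(418498 - 10850) = -339283/407648 ≈ -0.83229)
1/((-218434 + 429962) + T) = 1/((-218434 + 429962) - 339283/407648) = 1/(211528 - 339283/407648) = 1/(86228626861/407648) = 407648/86228626861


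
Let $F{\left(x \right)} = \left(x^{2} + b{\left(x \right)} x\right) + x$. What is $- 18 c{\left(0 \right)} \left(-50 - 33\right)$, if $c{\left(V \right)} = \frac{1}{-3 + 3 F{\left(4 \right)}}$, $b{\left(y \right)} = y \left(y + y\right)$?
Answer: $\frac{166}{49} \approx 3.3878$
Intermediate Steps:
$b{\left(y \right)} = 2 y^{2}$ ($b{\left(y \right)} = y 2 y = 2 y^{2}$)
$F{\left(x \right)} = x + x^{2} + 2 x^{3}$ ($F{\left(x \right)} = \left(x^{2} + 2 x^{2} x\right) + x = \left(x^{2} + 2 x^{3}\right) + x = x + x^{2} + 2 x^{3}$)
$c{\left(V \right)} = \frac{1}{441}$ ($c{\left(V \right)} = \frac{1}{-3 + 3 \cdot 4 \left(1 + 4 + 2 \cdot 4^{2}\right)} = \frac{1}{-3 + 3 \cdot 4 \left(1 + 4 + 2 \cdot 16\right)} = \frac{1}{-3 + 3 \cdot 4 \left(1 + 4 + 32\right)} = \frac{1}{-3 + 3 \cdot 4 \cdot 37} = \frac{1}{-3 + 3 \cdot 148} = \frac{1}{-3 + 444} = \frac{1}{441}$)
$- 18 c{\left(0 \right)} \left(-50 - 33\right) = \left(-18\right) \frac{1}{441} \left(-50 - 33\right) = - \frac{2 \left(-50 - 33\right)}{49} = \left(- \frac{2}{49}\right) \left(-83\right) = \frac{166}{49}$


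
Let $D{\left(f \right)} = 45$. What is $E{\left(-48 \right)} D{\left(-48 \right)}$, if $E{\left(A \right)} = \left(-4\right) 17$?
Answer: $-3060$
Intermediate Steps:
$E{\left(A \right)} = -68$
$E{\left(-48 \right)} D{\left(-48 \right)} = \left(-68\right) 45 = -3060$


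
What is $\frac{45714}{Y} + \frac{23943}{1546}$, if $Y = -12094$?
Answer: $\frac{109446399}{9348662} \approx 11.707$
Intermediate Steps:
$\frac{45714}{Y} + \frac{23943}{1546} = \frac{45714}{-12094} + \frac{23943}{1546} = 45714 \left(- \frac{1}{12094}\right) + 23943 \cdot \frac{1}{1546} = - \frac{22857}{6047} + \frac{23943}{1546} = \frac{109446399}{9348662}$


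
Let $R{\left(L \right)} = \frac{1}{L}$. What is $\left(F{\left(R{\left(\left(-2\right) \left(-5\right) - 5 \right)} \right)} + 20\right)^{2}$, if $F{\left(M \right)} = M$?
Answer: $\frac{10201}{25} \approx 408.04$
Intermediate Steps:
$\left(F{\left(R{\left(\left(-2\right) \left(-5\right) - 5 \right)} \right)} + 20\right)^{2} = \left(\frac{1}{\left(-2\right) \left(-5\right) - 5} + 20\right)^{2} = \left(\frac{1}{10 - 5} + 20\right)^{2} = \left(\frac{1}{5} + 20\right)^{2} = \left(\frac{101}{5}\right)^{2} = \frac{10201}{25}$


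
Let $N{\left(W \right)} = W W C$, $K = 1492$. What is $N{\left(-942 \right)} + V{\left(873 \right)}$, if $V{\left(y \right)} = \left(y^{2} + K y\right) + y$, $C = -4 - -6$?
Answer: $3840246$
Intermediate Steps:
$C = 2$ ($C = -4 + 6 = 2$)
$N{\left(W \right)} = 2 W^{2}$ ($N{\left(W \right)} = W W 2 = W^{2} \cdot 2 = 2 W^{2}$)
$V{\left(y \right)} = y^{2} + 1493 y$ ($V{\left(y \right)} = \left(y^{2} + 1492 y\right) + y = y^{2} + 1493 y$)
$N{\left(-942 \right)} + V{\left(873 \right)} = 2 \left(-942\right)^{2} + 873 \left(1493 + 873\right) = 2 \cdot 887364 + 873 \cdot 2366 = 1774728 + 2065518 = 3840246$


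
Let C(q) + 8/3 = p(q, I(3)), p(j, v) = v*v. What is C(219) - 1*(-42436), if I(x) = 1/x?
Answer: 381901/9 ≈ 42433.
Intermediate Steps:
p(j, v) = v²
C(q) = -23/9 (C(q) = -8/3 + (1/3)² = -8/3 + (⅓)² = -8/3 + ⅑ = -23/9)
C(219) - 1*(-42436) = -23/9 - 1*(-42436) = -23/9 + 42436 = 381901/9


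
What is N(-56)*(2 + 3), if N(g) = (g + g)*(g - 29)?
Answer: 47600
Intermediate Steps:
N(g) = 2*g*(-29 + g) (N(g) = (2*g)*(-29 + g) = 2*g*(-29 + g))
N(-56)*(2 + 3) = (2*(-56)*(-29 - 56))*(2 + 3) = (2*(-56)*(-85))*5 = 9520*5 = 47600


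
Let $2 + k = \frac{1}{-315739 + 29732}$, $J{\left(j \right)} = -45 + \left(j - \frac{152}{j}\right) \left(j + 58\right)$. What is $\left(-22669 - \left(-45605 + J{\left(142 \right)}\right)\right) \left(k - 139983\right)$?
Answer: $\frac{14795518714376904}{20306497} \approx 7.2861 \cdot 10^{8}$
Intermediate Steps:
$J{\left(j \right)} = -45 + \left(58 + j\right) \left(j - \frac{152}{j}\right)$ ($J{\left(j \right)} = -45 + \left(j - \frac{152}{j}\right) \left(58 + j\right) = -45 + \left(58 + j\right) \left(j - \frac{152}{j}\right)$)
$k = - \frac{572015}{286007}$ ($k = -2 + \frac{1}{-315739 + 29732} = -2 + \frac{1}{-286007} = -2 - \frac{1}{286007} = - \frac{572015}{286007} \approx -2.0$)
$\left(-22669 - \left(-45605 + J{\left(142 \right)}\right)\right) \left(k - 139983\right) = \left(-22669 - \left(-25638 + 8236 - \frac{4408}{71}\right)\right) \left(- \frac{572015}{286007} - 139983\right) = \left(-22669 + \left(45605 - \left(-197 + 20164 - \frac{4408}{71} + 8236\right)\right)\right) \left(- \frac{572015}{286007} - 139983\right) = \left(-22669 + \left(45605 - \left(-197 + 20164 - \frac{4408}{71} + 8236\right)\right)\right) \left(- \frac{40036689896}{286007}\right) = \left(-22669 + \left(45605 - \frac{1998005}{71}\right)\right) \left(- \frac{40036689896}{286007}\right) = \left(-22669 + \frac{1239950}{71}\right) \left(- \frac{40036689896}{286007}\right) = \left(- \frac{369549}{71}\right) \left(- \frac{40036689896}{286007}\right) = \frac{14795518714376904}{20306497}$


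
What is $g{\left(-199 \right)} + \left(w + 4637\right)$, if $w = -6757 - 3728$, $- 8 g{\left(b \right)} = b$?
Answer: $- \frac{46585}{8} \approx -5823.1$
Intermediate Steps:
$g{\left(b \right)} = - \frac{b}{8}$
$w = -10485$ ($w = -6757 - 3728 = -10485$)
$g{\left(-199 \right)} + \left(w + 4637\right) = \left(- \frac{1}{8}\right) \left(-199\right) + \left(-10485 + 4637\right) = \frac{199}{8} - 5848 = - \frac{46585}{8}$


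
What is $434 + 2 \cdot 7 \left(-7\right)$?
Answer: $336$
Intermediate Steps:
$434 + 2 \cdot 7 \left(-7\right) = 434 + 14 \left(-7\right) = 434 - 98 = 336$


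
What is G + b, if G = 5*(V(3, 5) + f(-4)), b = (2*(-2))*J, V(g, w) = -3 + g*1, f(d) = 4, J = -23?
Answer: 112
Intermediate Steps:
V(g, w) = -3 + g
b = 92 (b = (2*(-2))*(-23) = -4*(-23) = 92)
G = 20 (G = 5*((-3 + 3) + 4) = 5*(0 + 4) = 5*4 = 20)
G + b = 20 + 92 = 112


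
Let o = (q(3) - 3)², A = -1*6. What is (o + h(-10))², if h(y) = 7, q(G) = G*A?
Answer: 200704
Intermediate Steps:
A = -6
q(G) = -6*G (q(G) = G*(-6) = -6*G)
o = 441 (o = (-6*3 - 3)² = (-18 - 3)² = (-21)² = 441)
(o + h(-10))² = (441 + 7)² = 448² = 200704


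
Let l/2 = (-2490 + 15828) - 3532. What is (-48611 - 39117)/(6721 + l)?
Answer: -87728/26333 ≈ -3.3315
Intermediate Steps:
l = 19612 (l = 2*((-2490 + 15828) - 3532) = 2*(13338 - 3532) = 2*9806 = 19612)
(-48611 - 39117)/(6721 + l) = (-48611 - 39117)/(6721 + 19612) = -87728/26333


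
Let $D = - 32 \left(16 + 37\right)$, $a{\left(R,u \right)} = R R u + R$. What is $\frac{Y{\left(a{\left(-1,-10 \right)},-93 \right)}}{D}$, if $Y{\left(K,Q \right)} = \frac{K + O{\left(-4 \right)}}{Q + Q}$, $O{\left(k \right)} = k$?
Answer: $- \frac{5}{105152} \approx -4.755 \cdot 10^{-5}$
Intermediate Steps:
$a{\left(R,u \right)} = R + u R^{2}$ ($a{\left(R,u \right)} = R^{2} u + R = u R^{2} + R = R + u R^{2}$)
$Y{\left(K,Q \right)} = \frac{-4 + K}{2 Q}$ ($Y{\left(K,Q \right)} = \frac{K - 4}{Q + Q} = \frac{-4 + K}{2 Q}$)
$D = -1696$ ($D = \left(-32\right) 53 = -1696$)
$\frac{Y{\left(a{\left(-1,-10 \right)},-93 \right)}}{D} = \frac{\frac{1}{2} \frac{1}{-93} \left(-4 - \left(1 - -10\right)\right)}{-1696} = \frac{1}{2} \left(- \frac{1}{93}\right) \left(-4 - \left(1 + 10\right)\right) \left(- \frac{1}{1696}\right) = \frac{1}{2} \left(- \frac{1}{93}\right) \left(-4 - 11\right) \left(- \frac{1}{1696}\right) = \frac{1}{2} \left(- \frac{1}{93}\right) \left(-15\right) \left(- \frac{1}{1696}\right) = \frac{5}{62} \left(- \frac{1}{1696}\right) = - \frac{5}{105152}$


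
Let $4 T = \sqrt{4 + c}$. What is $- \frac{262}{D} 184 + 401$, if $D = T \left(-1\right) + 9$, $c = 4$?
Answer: $- \frac{34921}{7} - \frac{2096 \sqrt{2}}{7} \approx -5412.2$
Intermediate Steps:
$T = \frac{\sqrt{2}}{2}$ ($T = \frac{\sqrt{4 + 4}}{4} = \frac{\sqrt{8}}{4} = \frac{2 \sqrt{2}}{4} = \frac{\sqrt{2}}{2} \approx 0.70711$)
$D = 9 - \frac{\sqrt{2}}{2}$ ($D = \frac{\sqrt{2}}{2} \left(-1\right) + 9 = - \frac{\sqrt{2}}{2} + 9 = 9 - \frac{\sqrt{2}}{2} \approx 8.2929$)
$- \frac{262}{D} 184 + 401 = - \frac{262}{9 - \frac{\sqrt{2}}{2}} \cdot 184 + 401 = - \frac{48208}{9 - \frac{\sqrt{2}}{2}} + 401 = 401 - \frac{48208}{9 - \frac{\sqrt{2}}{2}}$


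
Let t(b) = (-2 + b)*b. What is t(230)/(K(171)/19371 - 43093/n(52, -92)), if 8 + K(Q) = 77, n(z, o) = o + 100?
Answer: -902946880/92750439 ≈ -9.7352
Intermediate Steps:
n(z, o) = 100 + o
K(Q) = 69 (K(Q) = -8 + 77 = 69)
t(b) = b*(-2 + b)
t(230)/(K(171)/19371 - 43093/n(52, -92)) = (230*(-2 + 230))/(69/19371 - 43093/(100 - 92)) = (230*228)/(69*(1/19371) - 43093/8) = 52440/(23/6457 - 43093*⅛) = 52440/(23/6457 - 43093/8) = 52440/(-278251317/51656) = 52440*(-51656/278251317) = -902946880/92750439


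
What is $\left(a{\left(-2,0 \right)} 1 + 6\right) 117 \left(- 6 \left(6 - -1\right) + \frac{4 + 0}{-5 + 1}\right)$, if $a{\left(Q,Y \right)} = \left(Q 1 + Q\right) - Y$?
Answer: $-10062$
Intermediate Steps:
$a{\left(Q,Y \right)} = - Y + 2 Q$ ($a{\left(Q,Y \right)} = \left(Q + Q\right) - Y = 2 Q - Y = - Y + 2 Q$)
$\left(a{\left(-2,0 \right)} 1 + 6\right) 117 \left(- 6 \left(6 - -1\right) + \frac{4 + 0}{-5 + 1}\right) = \left(\left(\left(-1\right) 0 + 2 \left(-2\right)\right) 1 + 6\right) 117 \left(- 6 \left(6 - -1\right) + \frac{4 + 0}{-5 + 1}\right) = \left(\left(0 - 4\right) 1 + 6\right) 117 \left(- 6 \left(6 + 1\right) + \frac{4}{-4}\right) = \left(\left(-4\right) 1 + 6\right) 117 \left(\left(-6\right) 7 + 4 \left(- \frac{1}{4}\right)\right) = \left(-4 + 6\right) 117 \left(-42 - 1\right) = 2 \cdot 117 \left(-43\right) = 234 \left(-43\right) = -10062$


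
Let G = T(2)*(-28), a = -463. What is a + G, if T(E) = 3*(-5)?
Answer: -43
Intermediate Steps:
T(E) = -15
G = 420 (G = -15*(-28) = 420)
a + G = -463 + 420 = -43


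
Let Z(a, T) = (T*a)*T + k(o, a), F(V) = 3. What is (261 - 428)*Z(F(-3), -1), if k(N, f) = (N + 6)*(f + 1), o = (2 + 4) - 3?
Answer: -6513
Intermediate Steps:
o = 3 (o = 6 - 3 = 3)
k(N, f) = (1 + f)*(6 + N) (k(N, f) = (6 + N)*(1 + f) = (1 + f)*(6 + N))
Z(a, T) = 9 + 9*a + a*T**2 (Z(a, T) = (T*a)*T + (6 + 3 + 6*a + 3*a) = a*T**2 + (9 + 9*a) = 9 + 9*a + a*T**2)
(261 - 428)*Z(F(-3), -1) = (261 - 428)*(9 + 9*3 + 3*(-1)**2) = -167*(9 + 27 + 3*1) = -167*(9 + 27 + 3) = -167*39 = -6513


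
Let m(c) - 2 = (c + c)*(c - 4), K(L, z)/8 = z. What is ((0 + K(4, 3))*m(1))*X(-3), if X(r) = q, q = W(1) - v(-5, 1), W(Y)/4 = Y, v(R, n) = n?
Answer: -288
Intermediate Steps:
W(Y) = 4*Y
K(L, z) = 8*z
m(c) = 2 + 2*c*(-4 + c) (m(c) = 2 + (c + c)*(c - 4) = 2 + (2*c)*(-4 + c) = 2 + 2*c*(-4 + c))
q = 3 (q = 4*1 - 1*1 = 4 - 1 = 3)
X(r) = 3
((0 + K(4, 3))*m(1))*X(-3) = ((0 + 8*3)*(2 - 8*1 + 2*1²))*3 = ((0 + 24)*(2 - 8 + 2*1))*3 = (24*(2 - 8 + 2))*3 = (24*(-4))*3 = -96*3 = -288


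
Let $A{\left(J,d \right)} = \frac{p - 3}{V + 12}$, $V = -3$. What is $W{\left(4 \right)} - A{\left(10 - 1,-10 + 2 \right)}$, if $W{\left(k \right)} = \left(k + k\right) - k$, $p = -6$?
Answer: $5$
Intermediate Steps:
$A{\left(J,d \right)} = -1$ ($A{\left(J,d \right)} = \frac{-6 - 3}{-3 + 12} = - \frac{9}{9} = \left(-9\right) \frac{1}{9} = -1$)
$W{\left(k \right)} = k$ ($W{\left(k \right)} = 2 k - k = k$)
$W{\left(4 \right)} - A{\left(10 - 1,-10 + 2 \right)} = 4 - -1 = 4 + 1 = 5$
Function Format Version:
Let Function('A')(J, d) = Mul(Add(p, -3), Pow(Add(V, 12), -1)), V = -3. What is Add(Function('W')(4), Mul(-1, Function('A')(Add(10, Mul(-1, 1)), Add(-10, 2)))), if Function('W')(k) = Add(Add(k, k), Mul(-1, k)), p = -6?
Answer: 5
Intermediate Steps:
Function('A')(J, d) = -1 (Function('A')(J, d) = Mul(Add(-6, -3), Pow(Add(-3, 12), -1)) = Mul(-9, Pow(9, -1)) = Mul(-9, Rational(1, 9)) = -1)
Function('W')(k) = k (Function('W')(k) = Add(Mul(2, k), Mul(-1, k)) = k)
Add(Function('W')(4), Mul(-1, Function('A')(Add(10, Mul(-1, 1)), Add(-10, 2)))) = Add(4, Mul(-1, -1)) = Add(4, 1) = 5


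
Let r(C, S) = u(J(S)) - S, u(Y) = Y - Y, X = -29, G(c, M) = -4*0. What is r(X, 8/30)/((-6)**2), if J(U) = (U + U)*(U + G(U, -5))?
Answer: -1/135 ≈ -0.0074074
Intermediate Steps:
G(c, M) = 0
J(U) = 2*U**2 (J(U) = (U + U)*(U + 0) = (2*U)*U = 2*U**2)
u(Y) = 0
r(C, S) = -S (r(C, S) = 0 - S = -S)
r(X, 8/30)/((-6)**2) = (-8/30)/((-6)**2) = -8/30/36 = -1*4/15*(1/36) = -4/15*1/36 = -1/135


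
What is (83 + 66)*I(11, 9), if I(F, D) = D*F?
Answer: 14751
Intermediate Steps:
(83 + 66)*I(11, 9) = (83 + 66)*(9*11) = 149*99 = 14751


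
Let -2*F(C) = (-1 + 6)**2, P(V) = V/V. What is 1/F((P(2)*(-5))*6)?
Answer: -2/25 ≈ -0.080000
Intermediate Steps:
P(V) = 1
F(C) = -25/2 (F(C) = -(-1 + 6)**2/2 = -1/2*5**2 = -1/2*25 = -25/2)
1/F((P(2)*(-5))*6) = 1/(-25/2) = -2/25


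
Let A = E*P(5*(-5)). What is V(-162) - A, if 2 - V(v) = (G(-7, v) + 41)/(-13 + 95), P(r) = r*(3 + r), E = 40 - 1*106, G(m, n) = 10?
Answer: 2976713/82 ≈ 36301.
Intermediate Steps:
E = -66 (E = 40 - 106 = -66)
V(v) = 113/82 (V(v) = 2 - (10 + 41)/(-13 + 95) = 2 - 51/82 = 113/82)
A = -36300 (A = -66*5*(-5)*(3 + 5*(-5)) = -(-1650)*(3 - 25) = -(-1650)*(-22) = -66*550 = -36300)
V(-162) - A = 113/82 - 1*(-36300) = 113/82 + 36300 = 2976713/82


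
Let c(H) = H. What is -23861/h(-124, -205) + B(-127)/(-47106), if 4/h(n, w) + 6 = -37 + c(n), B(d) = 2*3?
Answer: 31284562733/31404 ≈ 9.9620e+5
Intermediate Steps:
B(d) = 6
h(n, w) = 4/(-43 + n) (h(n, w) = 4/(-6 + (-37 + n)) = 4/(-43 + n))
-23861/h(-124, -205) + B(-127)/(-47106) = -23861/(4/(-43 - 124)) + 6/(-47106) = -23861/(4/(-167)) + 6*(-1/47106) = -23861/(4*(-1/167)) - 1/7851 = -23861/(-4/167) - 1/7851 = -23861*(-167/4) - 1/7851 = 3984787/4 - 1/7851 = 31284562733/31404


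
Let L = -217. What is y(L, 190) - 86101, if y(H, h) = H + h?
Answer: -86128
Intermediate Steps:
y(L, 190) - 86101 = (-217 + 190) - 86101 = -27 - 86101 = -86128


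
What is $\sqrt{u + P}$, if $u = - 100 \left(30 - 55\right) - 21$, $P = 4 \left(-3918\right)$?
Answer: $i \sqrt{13193} \approx 114.86 i$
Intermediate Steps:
$P = -15672$
$u = 2479$ ($u = - 100 \left(30 - 55\right) - 21 = \left(-100\right) \left(-25\right) - 21 = 2500 - 21 = 2479$)
$\sqrt{u + P} = \sqrt{2479 - 15672} = \sqrt{-13193} = i \sqrt{13193}$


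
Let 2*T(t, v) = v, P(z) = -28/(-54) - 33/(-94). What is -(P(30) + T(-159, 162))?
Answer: -207785/2538 ≈ -81.870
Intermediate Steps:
P(z) = 2207/2538 (P(z) = -28*(-1/54) - 33*(-1/94) = 14/27 + 33/94 = 2207/2538)
T(t, v) = v/2
-(P(30) + T(-159, 162)) = -(2207/2538 + (1/2)*162) = -(2207/2538 + 81) = -1*207785/2538 = -207785/2538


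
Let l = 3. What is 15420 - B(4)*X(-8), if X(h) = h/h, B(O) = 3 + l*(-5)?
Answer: 15432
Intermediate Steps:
B(O) = -12 (B(O) = 3 + 3*(-5) = 3 - 15 = -12)
X(h) = 1
15420 - B(4)*X(-8) = 15420 - (-12) = 15420 - 1*(-12) = 15420 + 12 = 15432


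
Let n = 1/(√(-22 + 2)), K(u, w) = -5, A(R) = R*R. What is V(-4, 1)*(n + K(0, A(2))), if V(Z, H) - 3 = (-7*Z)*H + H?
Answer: -160 - 16*I*√5/5 ≈ -160.0 - 7.1554*I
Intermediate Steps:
A(R) = R²
V(Z, H) = 3 + H - 7*H*Z (V(Z, H) = 3 + ((-7*Z)*H + H) = 3 + (-7*H*Z + H) = 3 + (H - 7*H*Z) = 3 + H - 7*H*Z)
n = -I*√5/10 (n = 1/(√(-20)) = 1/(2*I*√5) = -I*√5/10 ≈ -0.22361*I)
V(-4, 1)*(n + K(0, A(2))) = (3 + 1 - 7*1*(-4))*(-I*√5/10 - 5) = (3 + 1 + 28)*(-5 - I*√5/10) = 32*(-5 - I*√5/10) = -160 - 16*I*√5/5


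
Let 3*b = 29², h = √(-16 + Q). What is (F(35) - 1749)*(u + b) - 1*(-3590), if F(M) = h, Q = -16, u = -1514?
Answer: 2161273 - 14804*I*√2/3 ≈ 2.1613e+6 - 6978.7*I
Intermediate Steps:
h = 4*I*√2 (h = √(-16 - 16) = √(-32) = 4*I*√2 ≈ 5.6569*I)
F(M) = 4*I*√2
b = 841/3 (b = (⅓)*29² = (⅓)*841 = 841/3 ≈ 280.33)
(F(35) - 1749)*(u + b) - 1*(-3590) = (4*I*√2 - 1749)*(-1514 + 841/3) - 1*(-3590) = (-1749 + 4*I*√2)*(-3701/3) + 3590 = (2157683 - 14804*I*√2/3) + 3590 = 2161273 - 14804*I*√2/3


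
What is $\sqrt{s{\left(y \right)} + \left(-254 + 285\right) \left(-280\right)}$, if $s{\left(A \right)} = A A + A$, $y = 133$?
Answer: $\sqrt{9142} \approx 95.614$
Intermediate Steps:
$s{\left(A \right)} = A + A^{2}$ ($s{\left(A \right)} = A^{2} + A = A + A^{2}$)
$\sqrt{s{\left(y \right)} + \left(-254 + 285\right) \left(-280\right)} = \sqrt{133 \left(1 + 133\right) + \left(-254 + 285\right) \left(-280\right)} = \sqrt{133 \cdot 134 + 31 \left(-280\right)} = \sqrt{17822 - 8680} = \sqrt{9142}$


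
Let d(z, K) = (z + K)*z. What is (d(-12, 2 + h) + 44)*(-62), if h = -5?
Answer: -13888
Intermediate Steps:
d(z, K) = z*(K + z) (d(z, K) = (K + z)*z = z*(K + z))
(d(-12, 2 + h) + 44)*(-62) = (-12*((2 - 5) - 12) + 44)*(-62) = (-12*(-3 - 12) + 44)*(-62) = (-12*(-15) + 44)*(-62) = (180 + 44)*(-62) = 224*(-62) = -13888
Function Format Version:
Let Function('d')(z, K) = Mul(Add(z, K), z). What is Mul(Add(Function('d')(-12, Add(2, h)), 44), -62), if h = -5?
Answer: -13888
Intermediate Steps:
Function('d')(z, K) = Mul(z, Add(K, z)) (Function('d')(z, K) = Mul(Add(K, z), z) = Mul(z, Add(K, z)))
Mul(Add(Function('d')(-12, Add(2, h)), 44), -62) = Mul(Add(Mul(-12, Add(Add(2, -5), -12)), 44), -62) = Mul(Add(Mul(-12, Add(-3, -12)), 44), -62) = Mul(Add(Mul(-12, -15), 44), -62) = Mul(Add(180, 44), -62) = Mul(224, -62) = -13888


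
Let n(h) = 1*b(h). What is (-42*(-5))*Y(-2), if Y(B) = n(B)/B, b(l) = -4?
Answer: 420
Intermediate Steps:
n(h) = -4 (n(h) = 1*(-4) = -4)
Y(B) = -4/B
(-42*(-5))*Y(-2) = (-42*(-5))*(-4/(-2)) = 210*(-4*(-½)) = 210*2 = 420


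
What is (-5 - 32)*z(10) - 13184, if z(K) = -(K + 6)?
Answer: -12592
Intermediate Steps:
z(K) = -6 - K (z(K) = -(6 + K) = -6 - K)
(-5 - 32)*z(10) - 13184 = (-5 - 32)*(-6 - 1*10) - 13184 = -37*(-6 - 10) - 13184 = -37*(-16) - 13184 = 592 - 13184 = -12592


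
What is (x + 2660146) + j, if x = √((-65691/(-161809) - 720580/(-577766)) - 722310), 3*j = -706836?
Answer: 2424534 + I*√32208898463124332185297021/6677695621 ≈ 2.4245e+6 + 849.89*I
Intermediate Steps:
j = -235612 (j = (⅓)*(-706836) = -235612)
x = I*√32208898463124332185297021/6677695621 (x = √((-65691*(-1/161809) - 720580*(-1/577766)) - 722310) = √((65691/161809 + 51470/41269) - 722310) = √(11039311109/6677695621 - 722310) = √(-4823355284693401/6677695621) = I*√32208898463124332185297021/6677695621 ≈ 849.89*I)
(x + 2660146) + j = (I*√32208898463124332185297021/6677695621 + 2660146) - 235612 = (2660146 + I*√32208898463124332185297021/6677695621) - 235612 = 2424534 + I*√32208898463124332185297021/6677695621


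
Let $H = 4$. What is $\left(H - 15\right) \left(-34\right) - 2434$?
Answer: $-2060$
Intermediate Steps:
$\left(H - 15\right) \left(-34\right) - 2434 = \left(4 - 15\right) \left(-34\right) - 2434 = \left(-11\right) \left(-34\right) - 2434 = 374 - 2434 = -2060$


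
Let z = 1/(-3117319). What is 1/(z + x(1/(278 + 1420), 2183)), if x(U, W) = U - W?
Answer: -5293207662/11555069210525 ≈ -0.00045809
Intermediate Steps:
z = -1/3117319 ≈ -3.2079e-7
1/(z + x(1/(278 + 1420), 2183)) = 1/(-1/3117319 + (1/(278 + 1420) - 1*2183)) = 1/(-1/3117319 + (1/1698 - 2183)) = 1/(-1/3117319 - 3706733/1698) = 1/(-11555069210525/5293207662) = -5293207662/11555069210525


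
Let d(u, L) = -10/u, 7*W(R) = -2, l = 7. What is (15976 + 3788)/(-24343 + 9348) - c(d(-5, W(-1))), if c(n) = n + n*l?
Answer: -259684/14995 ≈ -17.318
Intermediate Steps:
W(R) = -2/7 (W(R) = (⅐)*(-2) = -2/7)
c(n) = 8*n (c(n) = n + n*7 = n + 7*n = 8*n)
(15976 + 3788)/(-24343 + 9348) - c(d(-5, W(-1))) = (15976 + 3788)/(-24343 + 9348) - 8*(-10/(-5)) = 19764/(-14995) - 8*(-10*(-⅕)) = 19764*(-1/14995) - 8*2 = -19764/14995 - 1*16 = -19764/14995 - 16 = -259684/14995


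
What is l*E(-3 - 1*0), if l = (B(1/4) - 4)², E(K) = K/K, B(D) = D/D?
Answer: 9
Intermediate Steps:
B(D) = 1
E(K) = 1
l = 9 (l = (1 - 4)² = (-3)² = 9)
l*E(-3 - 1*0) = 9*1 = 9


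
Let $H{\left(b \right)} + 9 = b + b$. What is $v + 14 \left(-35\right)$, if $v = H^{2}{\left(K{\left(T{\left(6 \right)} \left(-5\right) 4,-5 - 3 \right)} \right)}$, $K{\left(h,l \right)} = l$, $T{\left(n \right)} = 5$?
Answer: $135$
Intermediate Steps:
$H{\left(b \right)} = -9 + 2 b$ ($H{\left(b \right)} = -9 + \left(b + b\right) = -9 + 2 b$)
$v = 625$ ($v = \left(-9 + 2 \left(-5 - 3\right)\right)^{2} = \left(-9 + 2 \left(-8\right)\right)^{2} = \left(-9 - 16\right)^{2} = \left(-25\right)^{2} = 625$)
$v + 14 \left(-35\right) = 625 + 14 \left(-35\right) = 625 - 490 = 135$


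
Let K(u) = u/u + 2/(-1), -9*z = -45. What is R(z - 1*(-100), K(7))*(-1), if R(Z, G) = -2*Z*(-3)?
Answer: -630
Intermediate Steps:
z = 5 (z = -⅑*(-45) = 5)
K(u) = -1 (K(u) = 1 + 2*(-1) = 1 - 2 = -1)
R(Z, G) = 6*Z
R(z - 1*(-100), K(7))*(-1) = (6*(5 - 1*(-100)))*(-1) = (6*(5 + 100))*(-1) = (6*105)*(-1) = 630*(-1) = -630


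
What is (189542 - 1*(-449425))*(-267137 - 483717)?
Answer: -479770927818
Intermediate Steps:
(189542 - 1*(-449425))*(-267137 - 483717) = (189542 + 449425)*(-750854) = 638967*(-750854) = -479770927818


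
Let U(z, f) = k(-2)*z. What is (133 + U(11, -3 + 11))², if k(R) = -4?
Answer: 7921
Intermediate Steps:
U(z, f) = -4*z
(133 + U(11, -3 + 11))² = (133 - 4*11)² = (133 - 44)² = 89² = 7921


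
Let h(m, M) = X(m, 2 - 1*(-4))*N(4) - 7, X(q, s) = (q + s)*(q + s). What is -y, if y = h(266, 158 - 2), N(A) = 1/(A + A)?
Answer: -9241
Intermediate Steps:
X(q, s) = (q + s)²
N(A) = 1/(2*A)
h(m, M) = -7 + (6 + m)²/8 (h(m, M) = (m + (2 - 1*(-4)))²*((½)/4) - 7 = (m + (2 + 4))²*((½)*(¼)) - 7 = (m + 6)²*(⅛) - 7 = (6 + m)²*(⅛) - 7 = (6 + m)²/8 - 7 = -7 + (6 + m)²/8)
y = 9241 (y = -7 + (6 + 266)²/8 = -7 + (⅛)*272² = -7 + (⅛)*73984 = -7 + 9248 = 9241)
-y = -1*9241 = -9241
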